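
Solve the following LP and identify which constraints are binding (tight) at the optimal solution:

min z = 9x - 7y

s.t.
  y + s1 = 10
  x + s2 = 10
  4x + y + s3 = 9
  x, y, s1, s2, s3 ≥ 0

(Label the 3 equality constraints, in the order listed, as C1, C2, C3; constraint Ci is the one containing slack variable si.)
Optimal: x = 0, y = 9
Slack at optimum:
  C1: slack = 1
  C2: slack = 10
  C3: slack = 0 (binding)
  x ≥ 0: x = 0 (binding)
  y ≥ 0: y = 9
Binding constraints: C3, x ≥ 0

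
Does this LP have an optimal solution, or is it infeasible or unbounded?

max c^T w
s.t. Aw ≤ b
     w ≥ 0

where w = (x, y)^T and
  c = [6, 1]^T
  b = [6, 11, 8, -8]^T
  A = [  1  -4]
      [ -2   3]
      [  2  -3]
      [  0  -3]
Feasible point: (0, 3) satisfies every constraint, so the LP is feasible.
Direction d = (3, 2): for each constraint row a, a·d ≤ 0 —
  (1)(3) + (-4)(2) = -5 ≤ 0
  (-2)(3) + (3)(2) = 0 ≤ 0
  (2)(3) + (-3)(2) = 0 ≤ 0
  (0)(3) + (-3)(2) = -6 ≤ 0
and d ≥ 0, so (0, 3) + t·d stays feasible for every t ≥ 0. Along this ray z = 6x + y changes by 20 per unit t, so z → +∞.

Unbounded — the objective can increase without bound over the feasible region.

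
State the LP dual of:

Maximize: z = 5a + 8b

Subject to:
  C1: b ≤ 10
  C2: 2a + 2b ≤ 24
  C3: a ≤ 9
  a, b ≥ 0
Minimize: z = 10y1 + 24y2 + 9y3

Subject to:
  C1: -2y2 - y3 ≤ -5
  C2: -y1 - 2y2 ≤ -8
  y1, y2, y3 ≥ 0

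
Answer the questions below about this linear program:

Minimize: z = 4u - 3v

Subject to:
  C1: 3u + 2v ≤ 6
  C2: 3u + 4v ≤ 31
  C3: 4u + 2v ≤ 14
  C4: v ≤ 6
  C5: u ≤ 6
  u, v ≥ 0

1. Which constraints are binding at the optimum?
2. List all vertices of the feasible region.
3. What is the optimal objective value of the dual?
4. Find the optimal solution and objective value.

1. C1, u ≥ 0
2. (0, 0), (2, 0), (0, 3)
3. -9 (by strong duality, equal to the primal optimum)
4. u = 0, v = 3, z = -9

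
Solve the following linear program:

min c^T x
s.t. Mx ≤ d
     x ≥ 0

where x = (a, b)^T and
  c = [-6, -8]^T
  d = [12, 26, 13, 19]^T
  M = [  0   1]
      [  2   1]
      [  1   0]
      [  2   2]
Each vertex is the intersection of two constraint boundaries that also satisfies all remaining constraints:
  a = 0 and b = 0 → (0, 0)
  2a + 2b = 19 and b = 0 → (9.5, 0)
  2a + 2b = 19 and a = 0 → (0, 9.5)

Evaluating z = -6a - 8b at each vertex:
  (0, 0): z = 0
  (9.5, 0): z = -57
  (0, 9.5): z = -76

The minimum is at (0, 9.5) with z = -76.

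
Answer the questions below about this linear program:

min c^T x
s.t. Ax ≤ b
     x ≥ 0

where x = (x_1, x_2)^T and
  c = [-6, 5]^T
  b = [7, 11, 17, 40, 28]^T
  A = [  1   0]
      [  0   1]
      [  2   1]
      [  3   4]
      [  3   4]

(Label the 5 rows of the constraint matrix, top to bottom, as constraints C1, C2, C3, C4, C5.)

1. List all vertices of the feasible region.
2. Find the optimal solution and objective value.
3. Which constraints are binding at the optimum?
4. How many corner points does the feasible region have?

1. (0, 0), (7, 0), (7, 1.75), (0, 7)
2. x_1 = 7, x_2 = 0, z = -42
3. C1, x_2 ≥ 0
4. 4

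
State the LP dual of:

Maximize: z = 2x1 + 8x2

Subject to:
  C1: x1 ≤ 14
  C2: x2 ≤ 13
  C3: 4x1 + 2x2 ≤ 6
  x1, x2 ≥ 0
Minimize: z = 14y1 + 13y2 + 6y3

Subject to:
  C1: -y1 - 4y3 ≤ -2
  C2: -y2 - 2y3 ≤ -8
  y1, y2, y3 ≥ 0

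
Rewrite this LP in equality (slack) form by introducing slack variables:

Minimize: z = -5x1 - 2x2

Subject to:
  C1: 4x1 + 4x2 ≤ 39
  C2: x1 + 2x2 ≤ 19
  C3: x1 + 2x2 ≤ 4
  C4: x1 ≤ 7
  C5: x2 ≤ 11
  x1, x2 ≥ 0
min z = -5x1 - 2x2

s.t.
  4x1 + 4x2 + s1 = 39
  x1 + 2x2 + s2 = 19
  x1 + 2x2 + s3 = 4
  x1 + s4 = 7
  x2 + s5 = 11
  x1, x2, s1, s2, s3, s4, s5 ≥ 0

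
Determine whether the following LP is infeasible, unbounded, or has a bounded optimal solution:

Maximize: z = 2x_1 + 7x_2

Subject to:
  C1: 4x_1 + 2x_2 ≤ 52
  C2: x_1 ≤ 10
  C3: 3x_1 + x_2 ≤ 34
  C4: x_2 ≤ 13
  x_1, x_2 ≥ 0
The point (6.5, 13) satisfies every constraint, so the LP is feasible; the constraints give x_1 ≤ 10 and x_2 ≤ 13, which with x_1, x_2 ≥ 0 keep the feasible region inside a bounded box. A feasible, bounded LP attains a finite optimum at a vertex.

Evaluating z = 2x_1 + 7x_2 at each vertex:
  (0, 0): z = 0
  (10, 0): z = 20
  (10, 4): z = 48
  (8, 10): z = 86
  (6.5, 13): z = 104
  (0, 13): z = 91

Bounded optimum: z* = 104 at (6.5, 13).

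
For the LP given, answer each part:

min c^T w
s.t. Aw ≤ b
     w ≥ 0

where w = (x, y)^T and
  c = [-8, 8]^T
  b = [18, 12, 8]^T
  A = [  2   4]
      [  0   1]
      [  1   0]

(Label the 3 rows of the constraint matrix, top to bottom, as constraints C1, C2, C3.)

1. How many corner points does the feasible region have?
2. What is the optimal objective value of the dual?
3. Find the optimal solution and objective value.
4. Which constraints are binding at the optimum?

1. 4
2. -64 (by strong duality, equal to the primal optimum)
3. x = 8, y = 0, z = -64
4. C3, y ≥ 0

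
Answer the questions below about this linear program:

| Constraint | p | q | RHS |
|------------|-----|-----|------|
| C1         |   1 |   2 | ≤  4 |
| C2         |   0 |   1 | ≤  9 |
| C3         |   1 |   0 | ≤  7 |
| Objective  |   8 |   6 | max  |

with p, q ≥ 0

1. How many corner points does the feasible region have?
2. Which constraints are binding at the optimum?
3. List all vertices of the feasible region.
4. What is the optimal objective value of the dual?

1. 3
2. C1, q ≥ 0
3. (0, 0), (4, 0), (0, 2)
4. 32 (by strong duality, equal to the primal optimum)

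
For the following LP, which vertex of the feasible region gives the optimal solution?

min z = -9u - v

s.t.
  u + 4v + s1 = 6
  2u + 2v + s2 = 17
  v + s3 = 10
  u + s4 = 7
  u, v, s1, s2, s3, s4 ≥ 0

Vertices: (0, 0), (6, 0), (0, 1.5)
(6, 0) with z = -54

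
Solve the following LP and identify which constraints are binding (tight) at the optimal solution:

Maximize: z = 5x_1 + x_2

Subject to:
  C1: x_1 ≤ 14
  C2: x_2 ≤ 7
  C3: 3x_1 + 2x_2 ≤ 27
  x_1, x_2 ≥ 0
Optimal: x_1 = 9, x_2 = 0
Slack at optimum:
  C1: slack = 5
  C2: slack = 7
  C3: slack = 0 (binding)
  x_1 ≥ 0: x_1 = 9
  x_2 ≥ 0: x_2 = 0 (binding)
Binding constraints: C3, x_2 ≥ 0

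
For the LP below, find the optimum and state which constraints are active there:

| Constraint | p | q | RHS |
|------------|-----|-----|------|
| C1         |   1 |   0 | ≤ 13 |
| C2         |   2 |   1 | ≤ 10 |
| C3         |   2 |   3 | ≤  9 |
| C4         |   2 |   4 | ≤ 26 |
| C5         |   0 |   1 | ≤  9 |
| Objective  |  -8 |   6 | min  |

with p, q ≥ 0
Optimal: p = 4.5, q = 0
Binding: C3, q ≥ 0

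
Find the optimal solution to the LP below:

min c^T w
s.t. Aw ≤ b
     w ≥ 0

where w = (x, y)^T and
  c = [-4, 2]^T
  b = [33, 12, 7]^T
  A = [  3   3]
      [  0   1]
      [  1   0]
Each vertex is the intersection of two constraint boundaries that also satisfies all remaining constraints:
  x = 0 and y = 0 → (0, 0)
  x = 7 and y = 0 → (7, 0)
  3x + 3y = 33 and x = 7 → (7, 4)
  3x + 3y = 33 and x = 0 → (0, 11)

Evaluating z = -4x + 2y at each vertex:
  (0, 0): z = 0
  (7, 0): z = -28
  (7, 4): z = -20
  (0, 11): z = 22

The minimum is at (7, 0) with z = -28.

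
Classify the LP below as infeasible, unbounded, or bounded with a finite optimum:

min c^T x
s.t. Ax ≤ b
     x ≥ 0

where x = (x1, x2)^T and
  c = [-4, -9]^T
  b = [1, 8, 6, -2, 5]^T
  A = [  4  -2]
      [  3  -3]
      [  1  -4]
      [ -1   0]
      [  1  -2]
Feasible point: (2, 4) satisfies every constraint, so the LP is feasible.
Direction d = (0, 1): for each constraint row a, a·d ≤ 0 —
  (4)(0) + (-2)(1) = -2 ≤ 0
  (3)(0) + (-3)(1) = -3 ≤ 0
  (1)(0) + (-4)(1) = -4 ≤ 0
  (-1)(0) + (0)(1) = 0 ≤ 0
  (1)(0) + (-2)(1) = -2 ≤ 0
and d ≥ 0, so (2, 4) + t·d stays feasible for every t ≥ 0. Along this ray z = -4x1 - 9x2 changes by -9 per unit t, so z → −∞.

The LP is unbounded; z can be made arbitrarily small.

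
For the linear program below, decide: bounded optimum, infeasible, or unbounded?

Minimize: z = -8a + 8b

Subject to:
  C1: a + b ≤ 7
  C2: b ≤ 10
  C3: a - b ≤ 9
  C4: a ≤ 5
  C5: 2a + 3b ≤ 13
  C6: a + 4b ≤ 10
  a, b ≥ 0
The point (5, 0) satisfies every constraint, so the LP is feasible; the constraints give a ≤ 5 and b ≤ 10, which with a, b ≥ 0 keep the feasible region inside a bounded box. A feasible, bounded LP attains a finite optimum at a vertex.

Evaluating z = -8a + 8b at each vertex:
  (0, 0): z = 0
  (5, 0): z = -40
  (5, 1): z = -32
  (4.4, 1.4): z = -24
  (0, 2.5): z = 20

The LP has an optimal solution: (5, 0) with z = -40.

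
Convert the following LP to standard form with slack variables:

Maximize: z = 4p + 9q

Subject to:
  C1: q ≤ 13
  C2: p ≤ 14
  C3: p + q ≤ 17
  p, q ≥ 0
max z = 4p + 9q

s.t.
  q + s1 = 13
  p + s2 = 14
  p + q + s3 = 17
  p, q, s1, s2, s3 ≥ 0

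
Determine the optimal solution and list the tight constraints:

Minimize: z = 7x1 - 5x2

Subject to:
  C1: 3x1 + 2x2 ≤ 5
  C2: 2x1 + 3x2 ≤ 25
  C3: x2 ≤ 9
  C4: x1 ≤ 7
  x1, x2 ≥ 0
Optimal: x1 = 0, x2 = 2.5
Binding: C1, x1 ≥ 0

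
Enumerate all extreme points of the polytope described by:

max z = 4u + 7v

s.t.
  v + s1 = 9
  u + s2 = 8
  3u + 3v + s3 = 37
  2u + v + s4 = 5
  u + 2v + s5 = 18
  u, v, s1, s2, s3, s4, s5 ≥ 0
Each vertex is the intersection of two constraint boundaries that also satisfies all remaining constraints:
  u = 0 and v = 0 → (0, 0)
  2u + v = 5 and v = 0 → (2.5, 0)
  2u + v = 5 and u = 0 → (0, 5)

Vertices: (0, 0), (2.5, 0), (0, 5)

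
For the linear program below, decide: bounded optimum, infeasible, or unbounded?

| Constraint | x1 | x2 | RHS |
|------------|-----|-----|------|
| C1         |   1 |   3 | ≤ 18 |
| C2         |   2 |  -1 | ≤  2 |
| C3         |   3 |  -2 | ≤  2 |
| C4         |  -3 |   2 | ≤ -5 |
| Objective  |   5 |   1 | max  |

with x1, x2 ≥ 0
C3 requires 3x1 - 2x2 ≤ 2, while C4 (-3x1 + 2x2 ≤ -5) is equivalent to 3x1 - 2x2 ≥ 5. Together they would need 5 ≤ 3x1 - 2x2 ≤ 2, which is impossible since 5 > 2. No point satisfies all constraints.

Infeasible — the constraint set is empty.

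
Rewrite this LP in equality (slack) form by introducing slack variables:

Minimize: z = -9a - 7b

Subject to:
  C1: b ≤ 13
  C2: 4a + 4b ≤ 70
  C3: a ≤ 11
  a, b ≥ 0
min z = -9a - 7b

s.t.
  b + s1 = 13
  4a + 4b + s2 = 70
  a + s3 = 11
  a, b, s1, s2, s3 ≥ 0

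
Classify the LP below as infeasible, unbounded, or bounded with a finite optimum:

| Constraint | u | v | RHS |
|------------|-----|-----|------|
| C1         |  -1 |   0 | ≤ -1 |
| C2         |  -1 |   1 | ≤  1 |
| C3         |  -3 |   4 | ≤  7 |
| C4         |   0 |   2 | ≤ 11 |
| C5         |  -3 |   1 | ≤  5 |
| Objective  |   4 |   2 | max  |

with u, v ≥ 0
Feasible point: (1, 0) satisfies every constraint, so the LP is feasible.
Direction d = (1, 0): for each constraint row a, a·d ≤ 0 —
  (-1)(1) + (0)(0) = -1 ≤ 0
  (-1)(1) + (1)(0) = -1 ≤ 0
  (-3)(1) + (4)(0) = -3 ≤ 0
  (0)(1) + (2)(0) = 0 ≤ 0
  (-3)(1) + (1)(0) = -3 ≤ 0
and d ≥ 0, so (1, 0) + t·d stays feasible for every t ≥ 0. Along this ray z = 4u + 2v changes by 4 per unit t, so z → +∞.

The LP is unbounded; z can be made arbitrarily large.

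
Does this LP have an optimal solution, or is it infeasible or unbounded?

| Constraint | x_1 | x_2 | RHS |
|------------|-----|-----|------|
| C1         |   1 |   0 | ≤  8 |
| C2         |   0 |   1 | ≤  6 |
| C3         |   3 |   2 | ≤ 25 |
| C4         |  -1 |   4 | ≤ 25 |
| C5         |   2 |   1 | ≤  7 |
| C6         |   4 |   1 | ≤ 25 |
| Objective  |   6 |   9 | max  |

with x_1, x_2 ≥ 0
The point (0.5, 6) satisfies every constraint, so the LP is feasible; the constraints give x_1 ≤ 8 and x_2 ≤ 6, which with x_1, x_2 ≥ 0 keep the feasible region inside a bounded box. A feasible, bounded LP attains a finite optimum at a vertex.

The LP has an optimal solution: (0.5, 6) with z = 57.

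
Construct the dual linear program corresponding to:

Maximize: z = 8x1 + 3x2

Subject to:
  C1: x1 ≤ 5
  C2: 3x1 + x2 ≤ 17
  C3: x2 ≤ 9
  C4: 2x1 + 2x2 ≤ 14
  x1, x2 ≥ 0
Minimize: z = 5y1 + 17y2 + 9y3 + 14y4

Subject to:
  C1: -y1 - 3y2 - 2y4 ≤ -8
  C2: -y2 - y3 - 2y4 ≤ -3
  y1, y2, y3, y4 ≥ 0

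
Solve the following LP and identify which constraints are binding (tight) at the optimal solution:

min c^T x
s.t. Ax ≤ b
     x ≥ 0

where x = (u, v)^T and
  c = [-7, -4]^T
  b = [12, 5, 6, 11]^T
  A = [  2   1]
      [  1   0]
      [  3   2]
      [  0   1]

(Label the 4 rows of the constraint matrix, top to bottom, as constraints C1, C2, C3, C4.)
Optimal: u = 2, v = 0
Binding: C3, v ≥ 0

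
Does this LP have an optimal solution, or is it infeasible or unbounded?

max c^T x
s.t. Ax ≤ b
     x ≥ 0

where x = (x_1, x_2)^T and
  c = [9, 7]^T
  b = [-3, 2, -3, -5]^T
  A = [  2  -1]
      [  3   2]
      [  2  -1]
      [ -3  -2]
One constraint requires 3x_1 + 2x_2 ≤ 2, while the constraint -3x_1 - 2x_2 ≤ -5 is equivalent to 3x_1 + 2x_2 ≥ 5. Together they would need 5 ≤ 3x_1 + 2x_2 ≤ 2, which is impossible since 5 > 2. No point satisfies all constraints.

Infeasible — the constraint set is empty.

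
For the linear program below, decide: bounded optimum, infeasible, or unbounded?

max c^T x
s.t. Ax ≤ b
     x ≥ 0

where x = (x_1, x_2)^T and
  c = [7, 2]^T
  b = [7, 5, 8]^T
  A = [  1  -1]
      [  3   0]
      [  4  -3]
Feasible point: (0, 0) satisfies every constraint, so the LP is feasible.
Direction d = (0, 1): for each constraint row a, a·d ≤ 0 —
  (1)(0) + (-1)(1) = -1 ≤ 0
  (3)(0) + (0)(1) = 0 ≤ 0
  (4)(0) + (-3)(1) = -3 ≤ 0
and d ≥ 0, so (0, 0) + t·d stays feasible for every t ≥ 0. Along this ray z = 7x_1 + 2x_2 changes by 2 per unit t, so z → +∞.

Unbounded: there is a feasible ray along which z → +∞.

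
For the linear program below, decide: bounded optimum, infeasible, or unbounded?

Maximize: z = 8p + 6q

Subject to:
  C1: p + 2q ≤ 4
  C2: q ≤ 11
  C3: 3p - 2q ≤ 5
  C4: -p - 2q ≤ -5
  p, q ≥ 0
C1 requires p + 2q ≤ 4, while C4 (-p - 2q ≤ -5) is equivalent to p + 2q ≥ 5. Together they would need 5 ≤ p + 2q ≤ 4, which is impossible since 5 > 4. No point satisfies all constraints.

The feasible region is empty; the LP is infeasible.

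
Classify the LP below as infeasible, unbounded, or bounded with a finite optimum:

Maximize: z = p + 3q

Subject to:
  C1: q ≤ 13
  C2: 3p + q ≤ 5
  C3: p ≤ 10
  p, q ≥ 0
The point (0, 5) satisfies every constraint, so the LP is feasible; the constraints give p ≤ 10 and q ≤ 13, which with p, q ≥ 0 keep the feasible region inside a bounded box. A feasible, bounded LP attains a finite optimum at a vertex.

Evaluating z = p + 3q at each vertex:
  (0, 0): z = 0
  (1.667, 0): z = 1.667
  (0, 5): z = 15

The LP has an optimal solution: (0, 5) with z = 15.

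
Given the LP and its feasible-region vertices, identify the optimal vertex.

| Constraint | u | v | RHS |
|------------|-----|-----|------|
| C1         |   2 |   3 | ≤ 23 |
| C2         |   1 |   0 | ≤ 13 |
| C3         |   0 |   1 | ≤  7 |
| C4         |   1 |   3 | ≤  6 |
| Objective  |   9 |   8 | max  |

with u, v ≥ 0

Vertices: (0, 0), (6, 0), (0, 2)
Evaluating z = 9u + 8v at each vertex:
  (0, 0): z = 0
  (6, 0): z = 54
  (0, 2): z = 16

The largest value is z = 54, attained at (6, 0).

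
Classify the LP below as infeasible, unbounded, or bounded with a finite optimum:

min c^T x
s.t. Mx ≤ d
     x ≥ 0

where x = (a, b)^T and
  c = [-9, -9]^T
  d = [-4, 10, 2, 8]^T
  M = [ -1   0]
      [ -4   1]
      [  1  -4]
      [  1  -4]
Feasible point: (4, 1) satisfies every constraint, so the LP is feasible.
Direction d = (1, 1): for each constraint row a, a·d ≤ 0 —
  (-1)(1) + (0)(1) = -1 ≤ 0
  (-4)(1) + (1)(1) = -3 ≤ 0
  (1)(1) + (-4)(1) = -3 ≤ 0
  (1)(1) + (-4)(1) = -3 ≤ 0
and d ≥ 0, so (4, 1) + t·d stays feasible for every t ≥ 0. Along this ray z = -9a - 9b changes by -18 per unit t, so z → −∞.

Unbounded — the objective can decrease without bound over the feasible region.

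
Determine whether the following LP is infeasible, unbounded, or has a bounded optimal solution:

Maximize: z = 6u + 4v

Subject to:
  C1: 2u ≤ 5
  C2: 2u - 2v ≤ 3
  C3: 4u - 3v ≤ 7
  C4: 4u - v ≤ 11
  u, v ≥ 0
Feasible point: (0, 0) satisfies every constraint, so the LP is feasible.
Direction d = (0, 1): for each constraint row a, a·d ≤ 0 —
  (2)(0) + (0)(1) = 0 ≤ 0
  (2)(0) + (-2)(1) = -2 ≤ 0
  (4)(0) + (-3)(1) = -3 ≤ 0
  (4)(0) + (-1)(1) = -1 ≤ 0
and d ≥ 0, so (0, 0) + t·d stays feasible for every t ≥ 0. Along this ray z = 6u + 4v changes by 4 per unit t, so z → +∞.

Unbounded — the objective can increase without bound over the feasible region.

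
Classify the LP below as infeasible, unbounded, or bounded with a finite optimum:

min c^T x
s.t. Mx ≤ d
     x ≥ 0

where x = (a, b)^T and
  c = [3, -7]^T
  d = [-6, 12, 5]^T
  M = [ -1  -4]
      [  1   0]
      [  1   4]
One constraint requires a + 4b ≤ 5, while the constraint -a - 4b ≤ -6 is equivalent to a + 4b ≥ 6. Together they would need 6 ≤ a + 4b ≤ 5, which is impossible since 6 > 5. No point satisfies all constraints.

The feasible region is empty; the LP is infeasible.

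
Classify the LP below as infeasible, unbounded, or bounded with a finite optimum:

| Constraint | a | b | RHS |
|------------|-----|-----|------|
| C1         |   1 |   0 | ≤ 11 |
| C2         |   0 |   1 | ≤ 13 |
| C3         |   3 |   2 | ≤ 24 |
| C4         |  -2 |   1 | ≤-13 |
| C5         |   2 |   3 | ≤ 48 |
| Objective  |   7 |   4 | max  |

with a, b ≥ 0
The point (8, 0) satisfies every constraint, so the LP is feasible; the constraints give a ≤ 11 and b ≤ 13, which with a, b ≥ 0 keep the feasible region inside a bounded box. A feasible, bounded LP attains a finite optimum at a vertex.

Evaluating z = 7a + 4b at each vertex:
  (6.5, 0): z = 45.5
  (8, 0): z = 56
  (7.143, 1.286): z = 55.14

Feasible with finite optimum z* = 56 at (8, 0).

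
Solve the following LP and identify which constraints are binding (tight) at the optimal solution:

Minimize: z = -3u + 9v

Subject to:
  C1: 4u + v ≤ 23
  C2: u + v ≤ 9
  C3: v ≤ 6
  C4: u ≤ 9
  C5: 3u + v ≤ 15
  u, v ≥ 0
Optimal: u = 5, v = 0
Slack at optimum:
  C1: slack = 3
  C2: slack = 4
  C3: slack = 6
  C4: slack = 4
  C5: slack = 0 (binding)
  u ≥ 0: u = 5
  v ≥ 0: v = 0 (binding)
Binding constraints: C5, v ≥ 0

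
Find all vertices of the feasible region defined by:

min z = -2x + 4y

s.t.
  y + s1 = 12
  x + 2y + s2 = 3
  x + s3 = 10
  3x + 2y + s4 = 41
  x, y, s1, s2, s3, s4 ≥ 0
Each vertex is the intersection of two constraint boundaries that also satisfies all remaining constraints:
  x = 0 and y = 0 → (0, 0)
  x + 2y = 3 and y = 0 → (3, 0)
  x + 2y = 3 and x = 0 → (0, 1.5)

Vertices: (0, 0), (3, 0), (0, 1.5)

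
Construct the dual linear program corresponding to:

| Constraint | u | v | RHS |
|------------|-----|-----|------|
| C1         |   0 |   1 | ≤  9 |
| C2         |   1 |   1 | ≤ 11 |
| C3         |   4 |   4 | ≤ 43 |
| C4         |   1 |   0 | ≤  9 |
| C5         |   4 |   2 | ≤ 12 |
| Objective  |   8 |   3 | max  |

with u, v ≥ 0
Minimize: z = 9y1 + 11y2 + 43y3 + 9y4 + 12y5

Subject to:
  C1: -y2 - 4y3 - y4 - 4y5 ≤ -8
  C2: -y1 - y2 - 4y3 - 2y5 ≤ -3
  y1, y2, y3, y4, y5 ≥ 0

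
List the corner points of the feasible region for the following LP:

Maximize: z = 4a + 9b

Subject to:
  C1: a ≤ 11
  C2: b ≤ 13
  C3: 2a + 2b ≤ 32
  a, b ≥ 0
Each vertex is the intersection of two constraint boundaries that also satisfies all remaining constraints:
  a = 0 and b = 0 → (0, 0)
  a = 11 and b = 0 → (11, 0)
  a = 11 and 2a + 2b = 32 → (11, 5)
  b = 13 and 2a + 2b = 32 → (3, 13)
  b = 13 and a = 0 → (0, 13)

Vertices: (0, 0), (11, 0), (11, 5), (3, 13), (0, 13)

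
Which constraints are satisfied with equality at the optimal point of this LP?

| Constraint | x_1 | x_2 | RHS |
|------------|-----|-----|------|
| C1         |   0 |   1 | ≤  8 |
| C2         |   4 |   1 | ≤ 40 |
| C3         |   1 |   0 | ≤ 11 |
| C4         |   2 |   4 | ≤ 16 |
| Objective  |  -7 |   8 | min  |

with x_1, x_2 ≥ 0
Optimal: x_1 = 8, x_2 = 0
Binding: C4, x_2 ≥ 0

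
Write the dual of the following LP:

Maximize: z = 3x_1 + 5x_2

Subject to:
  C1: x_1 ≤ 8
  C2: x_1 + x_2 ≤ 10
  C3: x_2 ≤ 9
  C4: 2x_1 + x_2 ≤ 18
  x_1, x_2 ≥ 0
Minimize: z = 8y1 + 10y2 + 9y3 + 18y4

Subject to:
  C1: -y1 - y2 - 2y4 ≤ -3
  C2: -y2 - y3 - y4 ≤ -5
  y1, y2, y3, y4 ≥ 0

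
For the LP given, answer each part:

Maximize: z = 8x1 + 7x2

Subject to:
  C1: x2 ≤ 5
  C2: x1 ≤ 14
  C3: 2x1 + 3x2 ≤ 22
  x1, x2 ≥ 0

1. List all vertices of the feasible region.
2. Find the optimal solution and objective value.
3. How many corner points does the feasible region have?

1. (0, 0), (11, 0), (3.5, 5), (0, 5)
2. x1 = 11, x2 = 0, z = 88
3. 4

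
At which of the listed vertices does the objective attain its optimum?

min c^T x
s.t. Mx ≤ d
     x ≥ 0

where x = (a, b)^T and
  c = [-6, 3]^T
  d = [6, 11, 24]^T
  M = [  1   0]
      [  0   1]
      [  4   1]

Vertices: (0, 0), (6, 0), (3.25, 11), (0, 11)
(6, 0) with z = -36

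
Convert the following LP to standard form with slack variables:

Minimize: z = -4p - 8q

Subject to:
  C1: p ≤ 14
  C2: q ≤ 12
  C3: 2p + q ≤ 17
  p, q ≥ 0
min z = -4p - 8q

s.t.
  p + s1 = 14
  q + s2 = 12
  2p + q + s3 = 17
  p, q, s1, s2, s3 ≥ 0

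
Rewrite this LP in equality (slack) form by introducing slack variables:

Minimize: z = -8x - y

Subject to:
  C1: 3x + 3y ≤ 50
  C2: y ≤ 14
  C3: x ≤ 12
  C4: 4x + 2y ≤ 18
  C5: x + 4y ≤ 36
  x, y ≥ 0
min z = -8x - y

s.t.
  3x + 3y + s1 = 50
  y + s2 = 14
  x + s3 = 12
  4x + 2y + s4 = 18
  x + 4y + s5 = 36
  x, y, s1, s2, s3, s4, s5 ≥ 0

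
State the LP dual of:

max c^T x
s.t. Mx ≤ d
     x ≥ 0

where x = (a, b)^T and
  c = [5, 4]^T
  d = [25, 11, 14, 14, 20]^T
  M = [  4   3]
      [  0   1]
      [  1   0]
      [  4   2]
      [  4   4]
Minimize: z = 25y1 + 11y2 + 14y3 + 14y4 + 20y5

Subject to:
  C1: -4y1 - y3 - 4y4 - 4y5 ≤ -5
  C2: -3y1 - y2 - 2y4 - 4y5 ≤ -4
  y1, y2, y3, y4, y5 ≥ 0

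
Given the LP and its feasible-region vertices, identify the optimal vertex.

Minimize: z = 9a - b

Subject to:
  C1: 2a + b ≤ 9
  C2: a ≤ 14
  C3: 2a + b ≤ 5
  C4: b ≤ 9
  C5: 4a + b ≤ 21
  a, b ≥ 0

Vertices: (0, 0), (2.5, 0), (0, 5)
Evaluating z = 9a - b at each vertex:
  (0, 0): z = 0
  (2.5, 0): z = 22.5
  (0, 5): z = -5

The smallest value is z = -5, attained at (0, 5).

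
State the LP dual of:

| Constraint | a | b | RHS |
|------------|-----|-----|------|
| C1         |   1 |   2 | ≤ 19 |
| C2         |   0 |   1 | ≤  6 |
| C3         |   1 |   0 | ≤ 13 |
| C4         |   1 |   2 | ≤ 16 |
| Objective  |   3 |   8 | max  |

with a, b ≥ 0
Minimize: z = 19y1 + 6y2 + 13y3 + 16y4

Subject to:
  C1: -y1 - y3 - y4 ≤ -3
  C2: -2y1 - y2 - 2y4 ≤ -8
  y1, y2, y3, y4 ≥ 0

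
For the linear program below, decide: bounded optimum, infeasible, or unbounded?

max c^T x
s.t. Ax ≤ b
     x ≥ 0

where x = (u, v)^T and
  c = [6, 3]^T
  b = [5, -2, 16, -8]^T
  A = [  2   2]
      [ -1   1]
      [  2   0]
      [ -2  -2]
One constraint requires 2u + 2v ≤ 5, while the constraint -2u - 2v ≤ -8 is equivalent to 2u + 2v ≥ 8. Together they would need 8 ≤ 2u + 2v ≤ 5, which is impossible since 8 > 5. No point satisfies all constraints.

Infeasible: no point satisfies all constraints simultaneously.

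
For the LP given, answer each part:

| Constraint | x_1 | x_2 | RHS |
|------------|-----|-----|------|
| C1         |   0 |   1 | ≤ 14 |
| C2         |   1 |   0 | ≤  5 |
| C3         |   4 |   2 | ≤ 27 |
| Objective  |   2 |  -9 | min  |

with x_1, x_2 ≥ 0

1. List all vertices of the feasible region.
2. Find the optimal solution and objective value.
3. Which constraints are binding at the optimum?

1. (0, 0), (5, 0), (5, 3.5), (0, 13.5)
2. x_1 = 0, x_2 = 13.5, z = -121.5
3. C3, x_1 ≥ 0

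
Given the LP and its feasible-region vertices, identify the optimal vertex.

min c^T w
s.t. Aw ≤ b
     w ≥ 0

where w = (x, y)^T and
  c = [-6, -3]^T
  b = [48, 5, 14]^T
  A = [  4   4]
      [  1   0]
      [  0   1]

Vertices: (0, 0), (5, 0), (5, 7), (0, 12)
(5, 7) with z = -51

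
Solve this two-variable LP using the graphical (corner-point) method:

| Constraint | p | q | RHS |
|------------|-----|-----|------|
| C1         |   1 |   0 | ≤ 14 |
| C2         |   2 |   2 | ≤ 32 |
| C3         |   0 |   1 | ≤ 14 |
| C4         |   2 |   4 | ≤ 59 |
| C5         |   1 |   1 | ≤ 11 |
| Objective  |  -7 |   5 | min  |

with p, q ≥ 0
Each vertex is the intersection of two constraint boundaries that also satisfies all remaining constraints:
  p = 0 and q = 0 → (0, 0)
  p + q = 11 and q = 0 → (11, 0)
  p + q = 11 and p = 0 → (0, 11)

Evaluating z = -7p + 5q at each vertex:
  (0, 0): z = 0
  (11, 0): z = -77
  (0, 11): z = 55

The minimum is at (11, 0) with z = -77.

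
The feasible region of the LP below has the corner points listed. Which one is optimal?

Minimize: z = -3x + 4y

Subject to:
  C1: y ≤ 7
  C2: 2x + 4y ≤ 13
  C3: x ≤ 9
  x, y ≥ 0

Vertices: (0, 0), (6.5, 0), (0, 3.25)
Evaluating z = -3x + 4y at each vertex:
  (0, 0): z = 0
  (6.5, 0): z = -19.5
  (0, 3.25): z = 13

The smallest value is z = -19.5, attained at (6.5, 0).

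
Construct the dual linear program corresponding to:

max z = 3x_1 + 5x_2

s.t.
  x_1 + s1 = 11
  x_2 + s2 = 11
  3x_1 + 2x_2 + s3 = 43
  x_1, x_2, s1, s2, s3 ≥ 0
Minimize: z = 11y1 + 11y2 + 43y3

Subject to:
  C1: -y1 - 3y3 ≤ -3
  C2: -y2 - 2y3 ≤ -5
  y1, y2, y3 ≥ 0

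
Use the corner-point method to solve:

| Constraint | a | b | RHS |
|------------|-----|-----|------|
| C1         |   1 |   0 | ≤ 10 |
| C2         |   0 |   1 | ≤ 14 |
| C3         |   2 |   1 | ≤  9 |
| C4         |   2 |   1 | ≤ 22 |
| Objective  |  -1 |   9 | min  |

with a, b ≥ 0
Each vertex is the intersection of two constraint boundaries that also satisfies all remaining constraints:
  a = 0 and b = 0 → (0, 0)
  2a + b = 9 and b = 0 → (4.5, 0)
  2a + b = 9 and a = 0 → (0, 9)

Evaluating z = -a + 9b at each vertex:
  (0, 0): z = 0
  (4.5, 0): z = -4.5
  (0, 9): z = 81

The minimum is at (4.5, 0) with z = -4.5.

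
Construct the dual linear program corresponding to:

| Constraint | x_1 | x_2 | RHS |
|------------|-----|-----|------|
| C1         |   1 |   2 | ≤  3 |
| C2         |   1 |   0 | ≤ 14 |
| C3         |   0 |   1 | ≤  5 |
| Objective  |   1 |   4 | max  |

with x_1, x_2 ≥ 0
Minimize: z = 3y1 + 14y2 + 5y3

Subject to:
  C1: -y1 - y2 ≤ -1
  C2: -2y1 - y3 ≤ -4
  y1, y2, y3 ≥ 0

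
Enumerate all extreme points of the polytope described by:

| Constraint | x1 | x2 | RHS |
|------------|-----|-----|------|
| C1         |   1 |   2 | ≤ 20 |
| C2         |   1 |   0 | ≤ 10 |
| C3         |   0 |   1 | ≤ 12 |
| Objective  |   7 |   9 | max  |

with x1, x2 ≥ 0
Each vertex is the intersection of two constraint boundaries that also satisfies all remaining constraints:
  x1 = 0 and x2 = 0 → (0, 0)
  x1 = 10 and x2 = 0 → (10, 0)
  x1 + 2x2 = 20 and x1 = 10 → (10, 5)
  x1 + 2x2 = 20 and x1 = 0 → (0, 10)

Vertices: (0, 0), (10, 0), (10, 5), (0, 10)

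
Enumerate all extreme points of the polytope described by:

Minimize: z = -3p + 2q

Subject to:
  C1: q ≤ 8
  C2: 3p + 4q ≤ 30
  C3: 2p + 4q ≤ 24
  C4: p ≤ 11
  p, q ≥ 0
Each vertex is the intersection of two constraint boundaries that also satisfies all remaining constraints:
  p = 0 and q = 0 → (0, 0)
  3p + 4q = 30 and q = 0 → (10, 0)
  3p + 4q = 30 and 2p + 4q = 24 → (6, 3)
  2p + 4q = 24 and p = 0 → (0, 6)

Vertices: (0, 0), (10, 0), (6, 3), (0, 6)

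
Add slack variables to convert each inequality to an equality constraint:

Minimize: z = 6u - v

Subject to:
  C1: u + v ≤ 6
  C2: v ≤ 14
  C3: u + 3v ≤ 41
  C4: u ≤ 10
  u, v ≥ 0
min z = 6u - v

s.t.
  u + v + s1 = 6
  v + s2 = 14
  u + 3v + s3 = 41
  u + s4 = 10
  u, v, s1, s2, s3, s4 ≥ 0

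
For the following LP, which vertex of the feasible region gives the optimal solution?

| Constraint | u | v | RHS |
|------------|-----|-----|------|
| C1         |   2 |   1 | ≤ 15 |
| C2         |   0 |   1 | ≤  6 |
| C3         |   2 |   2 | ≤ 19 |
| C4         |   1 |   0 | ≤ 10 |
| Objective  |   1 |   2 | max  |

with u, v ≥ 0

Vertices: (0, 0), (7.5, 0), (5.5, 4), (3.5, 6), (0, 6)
(3.5, 6) with z = 15.5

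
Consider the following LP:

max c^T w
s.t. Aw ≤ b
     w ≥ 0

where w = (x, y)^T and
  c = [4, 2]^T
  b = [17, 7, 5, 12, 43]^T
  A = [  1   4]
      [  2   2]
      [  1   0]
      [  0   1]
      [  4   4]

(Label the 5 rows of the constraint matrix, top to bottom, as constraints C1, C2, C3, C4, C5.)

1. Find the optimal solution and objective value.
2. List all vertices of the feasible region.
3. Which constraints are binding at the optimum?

1. x = 3.5, y = 0, z = 14
2. (0, 0), (3.5, 0), (0, 3.5)
3. C2, y ≥ 0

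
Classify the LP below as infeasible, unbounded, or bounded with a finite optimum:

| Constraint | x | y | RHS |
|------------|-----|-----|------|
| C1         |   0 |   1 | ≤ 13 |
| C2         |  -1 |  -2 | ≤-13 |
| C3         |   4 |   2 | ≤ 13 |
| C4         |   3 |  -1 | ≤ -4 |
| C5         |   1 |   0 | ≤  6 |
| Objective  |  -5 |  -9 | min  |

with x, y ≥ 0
The point (0, 6.5) satisfies every constraint, so the LP is feasible; the constraints give x ≤ 6 and y ≤ 13, which with x, y ≥ 0 keep the feasible region inside a bounded box. A feasible, bounded LP attains a finite optimum at a vertex.

Feasible with finite optimum z* = -58.5 at (0, 6.5).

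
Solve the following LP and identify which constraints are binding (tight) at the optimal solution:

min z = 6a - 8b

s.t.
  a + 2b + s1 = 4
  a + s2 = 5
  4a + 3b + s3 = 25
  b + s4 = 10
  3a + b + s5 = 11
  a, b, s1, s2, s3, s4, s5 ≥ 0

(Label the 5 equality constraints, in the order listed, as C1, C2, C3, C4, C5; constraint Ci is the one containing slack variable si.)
Optimal: a = 0, b = 2
Slack at optimum:
  C1: slack = 0 (binding)
  C2: slack = 5
  C3: slack = 19
  C4: slack = 8
  C5: slack = 9
  a ≥ 0: a = 0 (binding)
  b ≥ 0: b = 2
Binding constraints: C1, a ≥ 0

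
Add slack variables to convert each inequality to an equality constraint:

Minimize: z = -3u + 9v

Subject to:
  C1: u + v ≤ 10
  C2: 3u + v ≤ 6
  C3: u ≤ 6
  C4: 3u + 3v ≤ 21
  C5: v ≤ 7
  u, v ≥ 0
min z = -3u + 9v

s.t.
  u + v + s1 = 10
  3u + v + s2 = 6
  u + s3 = 6
  3u + 3v + s4 = 21
  v + s5 = 7
  u, v, s1, s2, s3, s4, s5 ≥ 0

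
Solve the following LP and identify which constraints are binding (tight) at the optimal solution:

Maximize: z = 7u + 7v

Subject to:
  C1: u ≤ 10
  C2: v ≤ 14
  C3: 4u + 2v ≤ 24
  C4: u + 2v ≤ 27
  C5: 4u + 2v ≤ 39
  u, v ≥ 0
Optimal: u = 0, v = 12
Binding: C3, u ≥ 0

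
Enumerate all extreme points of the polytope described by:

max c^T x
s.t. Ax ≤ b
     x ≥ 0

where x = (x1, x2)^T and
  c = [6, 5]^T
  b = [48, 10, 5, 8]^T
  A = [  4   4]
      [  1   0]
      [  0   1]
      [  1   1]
Each vertex is the intersection of two constraint boundaries that also satisfies all remaining constraints:
  x1 = 0 and x2 = 0 → (0, 0)
  x1 + x2 = 8 and x2 = 0 → (8, 0)
  x2 = 5 and x1 + x2 = 8 → (3, 5)
  x2 = 5 and x1 = 0 → (0, 5)

Vertices: (0, 0), (8, 0), (3, 5), (0, 5)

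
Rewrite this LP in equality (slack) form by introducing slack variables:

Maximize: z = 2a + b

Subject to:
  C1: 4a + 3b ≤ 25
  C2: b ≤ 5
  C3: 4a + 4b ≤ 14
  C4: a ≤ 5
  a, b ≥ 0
max z = 2a + b

s.t.
  4a + 3b + s1 = 25
  b + s2 = 5
  4a + 4b + s3 = 14
  a + s4 = 5
  a, b, s1, s2, s3, s4 ≥ 0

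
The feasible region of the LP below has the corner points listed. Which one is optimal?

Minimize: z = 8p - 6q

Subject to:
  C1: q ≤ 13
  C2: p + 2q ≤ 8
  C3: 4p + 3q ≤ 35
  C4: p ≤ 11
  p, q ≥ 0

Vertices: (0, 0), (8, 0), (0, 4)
Evaluating z = 8p - 6q at each vertex:
  (0, 0): z = 0
  (8, 0): z = 64
  (0, 4): z = -24

The smallest value is z = -24, attained at (0, 4).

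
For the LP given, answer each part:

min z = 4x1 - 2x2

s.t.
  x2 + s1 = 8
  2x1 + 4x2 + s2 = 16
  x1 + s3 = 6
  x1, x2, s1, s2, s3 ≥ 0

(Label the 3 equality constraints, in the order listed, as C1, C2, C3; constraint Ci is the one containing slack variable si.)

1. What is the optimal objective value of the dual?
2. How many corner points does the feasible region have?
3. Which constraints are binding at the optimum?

1. -8 (by strong duality, equal to the primal optimum)
2. 4
3. C2, x1 ≥ 0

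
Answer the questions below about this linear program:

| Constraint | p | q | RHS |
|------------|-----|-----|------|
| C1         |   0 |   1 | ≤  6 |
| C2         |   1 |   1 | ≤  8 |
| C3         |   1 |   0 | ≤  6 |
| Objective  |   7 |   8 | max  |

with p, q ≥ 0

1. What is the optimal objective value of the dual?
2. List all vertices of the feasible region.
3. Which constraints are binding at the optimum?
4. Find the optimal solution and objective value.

1. 62 (by strong duality, equal to the primal optimum)
2. (0, 0), (6, 0), (6, 2), (2, 6), (0, 6)
3. C1, C2
4. p = 2, q = 6, z = 62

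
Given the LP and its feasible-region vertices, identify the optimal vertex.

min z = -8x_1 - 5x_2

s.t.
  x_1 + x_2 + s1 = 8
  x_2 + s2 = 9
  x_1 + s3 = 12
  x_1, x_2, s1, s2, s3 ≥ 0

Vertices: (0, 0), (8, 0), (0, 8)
Evaluating z = -8x_1 - 5x_2 at each vertex:
  (0, 0): z = 0
  (8, 0): z = -64
  (0, 8): z = -40

The smallest value is z = -64, attained at (8, 0).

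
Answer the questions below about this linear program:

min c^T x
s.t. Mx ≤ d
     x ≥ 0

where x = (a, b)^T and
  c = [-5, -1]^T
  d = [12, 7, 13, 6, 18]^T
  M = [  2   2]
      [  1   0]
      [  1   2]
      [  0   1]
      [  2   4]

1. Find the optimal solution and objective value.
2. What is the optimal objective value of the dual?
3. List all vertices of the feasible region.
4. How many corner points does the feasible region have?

1. a = 6, b = 0, z = -30
2. -30 (by strong duality, equal to the primal optimum)
3. (0, 0), (6, 0), (3, 3), (0, 4.5)
4. 4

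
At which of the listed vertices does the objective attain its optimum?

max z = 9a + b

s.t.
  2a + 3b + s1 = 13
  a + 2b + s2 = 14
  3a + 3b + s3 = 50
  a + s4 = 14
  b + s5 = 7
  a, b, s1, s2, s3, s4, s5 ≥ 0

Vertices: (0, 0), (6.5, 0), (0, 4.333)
Evaluating z = 9a + b at each vertex:
  (0, 0): z = 0
  (6.5, 0): z = 58.5
  (0, 4.333): z = 4.333

The largest value is z = 58.5, attained at (6.5, 0).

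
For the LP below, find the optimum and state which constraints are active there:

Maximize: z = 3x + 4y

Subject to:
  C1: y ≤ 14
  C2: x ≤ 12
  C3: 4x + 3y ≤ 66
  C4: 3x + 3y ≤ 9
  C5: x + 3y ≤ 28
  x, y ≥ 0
Optimal: x = 0, y = 3
Slack at optimum:
  C1: slack = 11
  C2: slack = 12
  C3: slack = 57
  C4: slack = 0 (binding)
  C5: slack = 19
  x ≥ 0: x = 0 (binding)
  y ≥ 0: y = 3
Binding constraints: C4, x ≥ 0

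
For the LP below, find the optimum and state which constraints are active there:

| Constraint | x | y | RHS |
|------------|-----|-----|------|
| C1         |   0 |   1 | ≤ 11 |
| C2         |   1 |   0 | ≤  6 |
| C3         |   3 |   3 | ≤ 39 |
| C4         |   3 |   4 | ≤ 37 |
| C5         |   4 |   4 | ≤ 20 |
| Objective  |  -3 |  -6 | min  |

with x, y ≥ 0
Optimal: x = 0, y = 5
Slack at optimum:
  C1: slack = 6
  C2: slack = 6
  C3: slack = 24
  C4: slack = 17
  C5: slack = 0 (binding)
  x ≥ 0: x = 0 (binding)
  y ≥ 0: y = 5
Binding constraints: C5, x ≥ 0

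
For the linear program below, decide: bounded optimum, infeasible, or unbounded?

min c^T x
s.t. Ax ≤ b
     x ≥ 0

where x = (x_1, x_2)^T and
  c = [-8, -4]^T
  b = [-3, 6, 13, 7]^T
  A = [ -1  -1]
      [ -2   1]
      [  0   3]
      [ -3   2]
Feasible point: (0, 3) satisfies every constraint, so the LP is feasible.
Direction d = (1, 0): for each constraint row a, a·d ≤ 0 —
  (-1)(1) + (-1)(0) = -1 ≤ 0
  (-2)(1) + (1)(0) = -2 ≤ 0
  (0)(1) + (3)(0) = 0 ≤ 0
  (-3)(1) + (2)(0) = -3 ≤ 0
and d ≥ 0, so (0, 3) + t·d stays feasible for every t ≥ 0. Along this ray z = -8x_1 - 4x_2 changes by -8 per unit t, so z → −∞.

Unbounded: there is a feasible ray along which z → −∞.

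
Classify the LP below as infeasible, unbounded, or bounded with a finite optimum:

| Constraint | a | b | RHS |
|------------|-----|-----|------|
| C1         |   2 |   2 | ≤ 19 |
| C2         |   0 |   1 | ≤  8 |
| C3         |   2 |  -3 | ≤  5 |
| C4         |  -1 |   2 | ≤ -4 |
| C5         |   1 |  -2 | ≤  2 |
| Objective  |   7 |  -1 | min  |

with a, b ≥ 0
C5 requires a - 2b ≤ 2, while C4 (-a + 2b ≤ -4) is equivalent to a - 2b ≥ 4. Together they would need 4 ≤ a - 2b ≤ 2, which is impossible since 4 > 2. No point satisfies all constraints.

Infeasible: no point satisfies all constraints simultaneously.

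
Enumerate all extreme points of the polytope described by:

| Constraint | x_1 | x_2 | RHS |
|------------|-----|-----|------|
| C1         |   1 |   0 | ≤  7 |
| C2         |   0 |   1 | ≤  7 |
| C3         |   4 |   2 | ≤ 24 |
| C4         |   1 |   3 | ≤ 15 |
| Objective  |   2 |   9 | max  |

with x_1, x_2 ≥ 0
Each vertex is the intersection of two constraint boundaries that also satisfies all remaining constraints:
  x_1 = 0 and x_2 = 0 → (0, 0)
  4x_1 + 2x_2 = 24 and x_2 = 0 → (6, 0)
  4x_1 + 2x_2 = 24 and x_1 + 3x_2 = 15 → (4.2, 3.6)
  x_1 + 3x_2 = 15 and x_1 = 0 → (0, 5)

Vertices: (0, 0), (6, 0), (4.2, 3.6), (0, 5)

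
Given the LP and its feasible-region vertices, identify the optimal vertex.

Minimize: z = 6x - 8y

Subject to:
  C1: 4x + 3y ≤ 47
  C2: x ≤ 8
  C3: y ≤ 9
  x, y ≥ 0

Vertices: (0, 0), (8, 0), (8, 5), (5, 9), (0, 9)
(0, 9) with z = -72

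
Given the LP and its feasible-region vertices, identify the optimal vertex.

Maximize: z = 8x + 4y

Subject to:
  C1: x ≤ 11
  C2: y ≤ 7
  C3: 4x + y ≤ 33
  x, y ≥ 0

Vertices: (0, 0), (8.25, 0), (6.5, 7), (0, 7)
(6.5, 7) with z = 80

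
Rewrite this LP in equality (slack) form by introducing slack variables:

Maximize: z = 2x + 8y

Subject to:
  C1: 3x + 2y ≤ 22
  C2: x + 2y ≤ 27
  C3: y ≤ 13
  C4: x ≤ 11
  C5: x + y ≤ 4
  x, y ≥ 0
max z = 2x + 8y

s.t.
  3x + 2y + s1 = 22
  x + 2y + s2 = 27
  y + s3 = 13
  x + s4 = 11
  x + y + s5 = 4
  x, y, s1, s2, s3, s4, s5 ≥ 0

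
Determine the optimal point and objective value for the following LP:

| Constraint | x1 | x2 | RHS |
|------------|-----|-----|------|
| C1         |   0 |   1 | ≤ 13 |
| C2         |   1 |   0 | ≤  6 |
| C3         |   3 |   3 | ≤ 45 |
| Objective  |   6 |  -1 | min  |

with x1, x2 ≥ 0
Each vertex is the intersection of two constraint boundaries that also satisfies all remaining constraints:
  x1 = 0 and x2 = 0 → (0, 0)
  x1 = 6 and x2 = 0 → (6, 0)
  x1 = 6 and 3x1 + 3x2 = 45 → (6, 9)
  x2 = 13 and 3x1 + 3x2 = 45 → (2, 13)
  x2 = 13 and x1 = 0 → (0, 13)

Evaluating z = 6x1 - x2 at each vertex:
  (0, 0): z = 0
  (6, 0): z = 36
  (6, 9): z = 27
  (2, 13): z = -1
  (0, 13): z = -13

The minimum is at (0, 13) with z = -13.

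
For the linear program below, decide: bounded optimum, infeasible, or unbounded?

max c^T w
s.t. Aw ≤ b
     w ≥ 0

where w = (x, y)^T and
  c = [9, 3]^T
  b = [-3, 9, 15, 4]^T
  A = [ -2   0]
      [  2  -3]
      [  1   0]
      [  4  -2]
Feasible point: (2, 2) satisfies every constraint, so the LP is feasible.
Direction d = (0, 1): for each constraint row a, a·d ≤ 0 —
  (-2)(0) + (0)(1) = 0 ≤ 0
  (2)(0) + (-3)(1) = -3 ≤ 0
  (1)(0) + (0)(1) = 0 ≤ 0
  (4)(0) + (-2)(1) = -2 ≤ 0
and d ≥ 0, so (2, 2) + t·d stays feasible for every t ≥ 0. Along this ray z = 9x + 3y changes by 3 per unit t, so z → +∞.

Unbounded — the objective can increase without bound over the feasible region.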